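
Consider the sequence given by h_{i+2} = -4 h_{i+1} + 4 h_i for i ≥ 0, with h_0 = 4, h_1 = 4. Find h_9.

h_2 = -4(4) + 4(4) = 0
h_3 = -4(0) + 4(4) = 16
h_4 = -4(16) + 4(0) = -64
h_5 = -4(-64) + 4(16) = 320
h_6 = -4(320) + 4(-64) = -1536
h_7 = -4(-1536) + 4(320) = 7424
h_8 = -4(7424) + 4(-1536) = -35840
h_9 = -4(-35840) + 4(7424) = 173056

173056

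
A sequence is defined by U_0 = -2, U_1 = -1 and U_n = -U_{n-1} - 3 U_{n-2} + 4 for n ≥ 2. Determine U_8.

47

U_2 = -(-1) - 3(-2) + 4 = 11
U_3 = -11 - 3(-1) + 4 = -4
U_4 = -(-4) - 3(11) + 4 = -25
U_5 = -(-25) - 3(-4) + 4 = 41
U_6 = -41 - 3(-25) + 4 = 38
U_7 = -38 - 3(41) + 4 = -157
U_8 = -(-157) - 3(38) + 4 = 47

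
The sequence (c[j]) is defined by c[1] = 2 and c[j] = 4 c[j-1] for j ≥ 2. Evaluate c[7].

8192

c[2] = 4·2 = 8
c[3] = 4·8 = 32
c[4] = 4·32 = 128
c[5] = 4·128 = 512
c[6] = 4·512 = 2048
c[7] = 4·2048 = 8192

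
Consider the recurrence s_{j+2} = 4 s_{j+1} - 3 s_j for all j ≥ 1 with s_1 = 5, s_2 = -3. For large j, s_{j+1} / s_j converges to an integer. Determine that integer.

The characteristic equation is r^2 - 4r + 3 = 0, which factors as (r - 3)(r - 1) = 0.
So the roots are 3 and 1. Since |3| > |1| and the coefficient of 3^j is non-zero, the ratio tends to 3.

3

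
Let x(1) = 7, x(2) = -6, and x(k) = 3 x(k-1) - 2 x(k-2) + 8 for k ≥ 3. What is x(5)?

-100

x(3) = 3(-6) - 2(7) + 8 = -24
x(4) = 3(-24) - 2(-6) + 8 = -52
x(5) = 3(-52) - 2(-24) + 8 = -100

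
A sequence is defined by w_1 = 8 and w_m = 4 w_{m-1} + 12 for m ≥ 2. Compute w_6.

w_2 = 4*8 + 12 = 44
w_3 = 4*44 + 12 = 188
w_4 = 4*188 + 12 = 764
w_5 = 4*764 + 12 = 3068
w_6 = 4*3068 + 12 = 12284

12284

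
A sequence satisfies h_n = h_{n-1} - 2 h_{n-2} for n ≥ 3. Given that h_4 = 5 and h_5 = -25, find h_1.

-5

Rearranging, h_{n-2} = (h_n - h_{n-1}) / -2.
h_3 = (-25 - 5) / -2 = -30/-2 = 15
h_2 = (5 - 15) / -2 = -10/-2 = 5
h_1 = (15 - 5) / -2 = 10/-2 = -5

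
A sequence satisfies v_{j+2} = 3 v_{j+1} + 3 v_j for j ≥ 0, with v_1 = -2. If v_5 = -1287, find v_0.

-7

Let v_0 = z.
v_2 = -6 + 3z
v_3 = -24 + 9z
v_4 = -90 + 36z
v_5 = -342 + 135z
So -342 + 135z = -1287, giving z = -7.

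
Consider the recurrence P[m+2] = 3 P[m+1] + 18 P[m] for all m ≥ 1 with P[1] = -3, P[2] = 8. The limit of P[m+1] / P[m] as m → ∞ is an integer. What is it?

6

The characteristic equation is r^2 - 3r - 18 = 0, which factors as (r - 6)(r + 3) = 0.
So the roots are 6 and -3. Since |6| > |-3| and the coefficient of 6^m is non-zero, the ratio tends to 6.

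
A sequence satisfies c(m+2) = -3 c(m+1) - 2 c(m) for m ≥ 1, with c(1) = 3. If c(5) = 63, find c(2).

Let c(2) = z.
c(3) = -6 - 3z
c(4) = 18 + 7z
c(5) = -42 - 15z
So -42 - 15z = 63, giving z = -7.

-7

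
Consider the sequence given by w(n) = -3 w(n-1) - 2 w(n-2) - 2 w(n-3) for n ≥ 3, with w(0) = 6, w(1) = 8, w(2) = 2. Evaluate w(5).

-182

w(3) = -3*2 - 2*8 - 2*6 = -34
w(4) = -3*(-34) - 2*2 - 2*8 = 82
w(5) = -3*82 - 2*(-34) - 2*2 = -182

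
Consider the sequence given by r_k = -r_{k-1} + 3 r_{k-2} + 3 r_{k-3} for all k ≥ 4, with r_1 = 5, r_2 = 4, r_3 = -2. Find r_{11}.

r_4 = -(-2) + 3(4) + 3(5) = 29
r_5 = -29 + 3(-2) + 3(4) = -23
r_6 = -(-23) + 3(29) + 3(-2) = 104
r_7 = -104 + 3(-23) + 3(29) = -86
r_8 = -(-86) + 3(104) + 3(-23) = 329
r_9 = -329 + 3(-86) + 3(104) = -275
r_{10} = -(-275) + 3(329) + 3(-86) = 1004
r_{11} = -1004 + 3(-275) + 3(329) = -842

-842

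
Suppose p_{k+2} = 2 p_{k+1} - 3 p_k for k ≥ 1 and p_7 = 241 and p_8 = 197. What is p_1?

7

Rearranging, p_{k-2} = (p_k - 2 p_{k-1}) / -3.
p_6 = (197 - 2*241) / -3 = -285/-3 = 95
p_5 = (241 - 2*95) / -3 = 51/-3 = -17
p_4 = (95 - 2*(-17)) / -3 = 129/-3 = -43
p_3 = (-17 - 2*(-43)) / -3 = 69/-3 = -23
p_2 = (-43 - 2*(-23)) / -3 = 3/-3 = -1
p_1 = (-23 - 2*(-1)) / -3 = -21/-3 = 7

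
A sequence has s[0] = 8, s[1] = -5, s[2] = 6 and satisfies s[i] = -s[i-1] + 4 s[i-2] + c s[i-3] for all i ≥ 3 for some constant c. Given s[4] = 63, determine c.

s[3] = -26 + 8c
s[4] = 50 - 13c
So 50 - 13c = 63, giving c = -1.

-1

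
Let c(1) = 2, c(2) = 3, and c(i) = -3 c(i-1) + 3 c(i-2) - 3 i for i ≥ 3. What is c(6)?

c(3) = -3*3 + 3*2 - 9 = -12
c(4) = -3*(-12) + 3*3 - 12 = 33
c(5) = -3*33 + 3*(-12) - 15 = -150
c(6) = -3*(-150) + 3*33 - 18 = 531

531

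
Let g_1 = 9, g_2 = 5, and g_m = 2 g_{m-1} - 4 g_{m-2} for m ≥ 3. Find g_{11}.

g_3 = 2(5) - 4(9) = -26
g_4 = 2(-26) - 4(5) = -72
g_5 = 2(-72) - 4(-26) = -40
g_6 = 2(-40) - 4(-72) = 208
g_7 = 2(208) - 4(-40) = 576
g_8 = 2(576) - 4(208) = 320
g_9 = 2(320) - 4(576) = -1664
g_{10} = 2(-1664) - 4(320) = -4608
g_{11} = 2(-4608) - 4(-1664) = -2560

-2560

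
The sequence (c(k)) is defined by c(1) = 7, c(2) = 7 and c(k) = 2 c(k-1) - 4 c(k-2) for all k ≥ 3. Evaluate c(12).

7168

c(3) = 2*7 - 4*7 = -14
c(4) = 2*(-14) - 4*7 = -56
c(5) = 2*(-56) - 4*(-14) = -56
c(6) = 2*(-56) - 4*(-56) = 112
c(7) = 2*112 - 4*(-56) = 448
c(8) = 2*448 - 4*112 = 448
c(9) = 2*448 - 4*448 = -896
c(10) = 2*(-896) - 4*448 = -3584
c(11) = 2*(-3584) - 4*(-896) = -3584
c(12) = 2*(-3584) - 4*(-3584) = 7168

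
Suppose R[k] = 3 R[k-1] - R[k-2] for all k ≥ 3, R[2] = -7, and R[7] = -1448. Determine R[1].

8

Let R[1] = w.
R[3] = -21 - w
R[4] = -56 - 3w
R[5] = -147 - 8w
R[6] = -385 - 21w
R[7] = -1008 - 55w
So -1008 - 55w = -1448, giving w = 8.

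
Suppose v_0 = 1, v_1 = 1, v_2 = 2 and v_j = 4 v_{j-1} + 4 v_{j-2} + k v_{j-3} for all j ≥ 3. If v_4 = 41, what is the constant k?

v_3 = 12 + k
v_4 = 56 + 5k
So 56 + 5k = 41, giving k = -3.

-3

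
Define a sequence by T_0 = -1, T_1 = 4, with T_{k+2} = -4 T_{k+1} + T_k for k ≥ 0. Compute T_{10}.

T_2 = -4*4 + (-1) = -17
T_3 = -4*(-17) + 4 = 72
T_4 = -4*72 + (-17) = -305
T_5 = -4*(-305) + 72 = 1292
T_6 = -4*1292 + (-305) = -5473
T_7 = -4*(-5473) + 1292 = 23184
T_8 = -4*23184 + (-5473) = -98209
T_9 = -4*(-98209) + 23184 = 416020
T_{10} = -4*416020 + (-98209) = -1762289

-1762289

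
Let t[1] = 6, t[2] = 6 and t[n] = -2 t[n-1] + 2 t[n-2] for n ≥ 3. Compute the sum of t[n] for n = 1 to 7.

t[3] = -2·6 + 2·6 = 0
t[4] = -2·0 + 2·6 = 12
t[5] = -2·12 + 2·0 = -24
t[6] = -2·(-24) + 2·12 = 72
t[7] = -2·72 + 2·(-24) = -192
Sum = 6 + 6 + 0 + 12 + (-24) + 72 + (-192) = -120

-120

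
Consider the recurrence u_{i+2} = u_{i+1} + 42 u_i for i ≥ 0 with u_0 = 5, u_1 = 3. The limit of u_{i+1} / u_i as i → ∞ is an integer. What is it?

The characteristic equation is r^2 - r - 42 = 0, which factors as (r - 7)(r + 6) = 0.
So the roots are 7 and -6. Since |7| > |-6| and the coefficient of 7^i is non-zero, the ratio tends to 7.

7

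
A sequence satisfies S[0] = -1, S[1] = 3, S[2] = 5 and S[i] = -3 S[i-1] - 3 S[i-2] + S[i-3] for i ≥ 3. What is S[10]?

-3435

S[3] = -3·5 - 3·3 + (-1) = -25
S[4] = -3·(-25) - 3·5 + 3 = 63
S[5] = -3·63 - 3·(-25) + 5 = -109
S[6] = -3·(-109) - 3·63 + (-25) = 113
S[7] = -3·113 - 3·(-109) + 63 = 51
S[8] = -3·51 - 3·113 + (-109) = -601
S[9] = -3·(-601) - 3·51 + 113 = 1763
S[10] = -3·1763 - 3·(-601) + 51 = -3435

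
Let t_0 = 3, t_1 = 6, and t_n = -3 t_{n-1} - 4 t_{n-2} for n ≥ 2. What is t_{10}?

-4782

t_2 = -3·6 - 4·3 = -30
t_3 = -3·(-30) - 4·6 = 66
t_4 = -3·66 - 4·(-30) = -78
t_5 = -3·(-78) - 4·66 = -30
t_6 = -3·(-30) - 4·(-78) = 402
t_7 = -3·402 - 4·(-30) = -1086
t_8 = -3·(-1086) - 4·402 = 1650
t_9 = -3·1650 - 4·(-1086) = -606
t_{10} = -3·(-606) - 4·1650 = -4782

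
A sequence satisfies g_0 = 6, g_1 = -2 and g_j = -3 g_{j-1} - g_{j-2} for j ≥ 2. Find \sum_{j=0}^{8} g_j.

-204

g_2 = -3(-2) - 6 = 0
g_3 = -3(0) - (-2) = 2
g_4 = -3(2) - 0 = -6
g_5 = -3(-6) - 2 = 16
g_6 = -3(16) - (-6) = -42
g_7 = -3(-42) - 16 = 110
g_8 = -3(110) - (-42) = -288
Sum = 6 + (-2) + 0 + 2 + (-6) + 16 + (-42) + 110 + (-288) = -204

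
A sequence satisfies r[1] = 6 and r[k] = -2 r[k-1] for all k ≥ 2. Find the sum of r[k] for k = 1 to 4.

r[2] = -2(6) = -12
r[3] = -2(-12) = 24
r[4] = -2(24) = -48
Sum = 6 + (-12) + 24 + (-48) = -30

-30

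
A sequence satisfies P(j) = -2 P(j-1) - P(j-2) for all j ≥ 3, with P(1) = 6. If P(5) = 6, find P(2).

Let P(2) = v.
P(3) = -6 - 2v
P(4) = 12 + 3v
P(5) = -18 - 4v
So -18 - 4v = 6, giving v = -6.

-6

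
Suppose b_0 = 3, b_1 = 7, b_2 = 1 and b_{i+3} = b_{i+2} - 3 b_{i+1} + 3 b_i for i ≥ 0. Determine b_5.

43

b_3 = 1 - 3·7 + 3·3 = -11
b_4 = (-11) - 3·1 + 3·7 = 7
b_5 = 7 - 3·(-11) + 3·1 = 43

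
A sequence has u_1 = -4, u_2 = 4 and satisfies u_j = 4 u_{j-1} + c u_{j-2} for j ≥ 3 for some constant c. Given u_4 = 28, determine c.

u_3 = 16 - 4c
u_4 = 64 - 12c
So 64 - 12c = 28, giving c = 3.

3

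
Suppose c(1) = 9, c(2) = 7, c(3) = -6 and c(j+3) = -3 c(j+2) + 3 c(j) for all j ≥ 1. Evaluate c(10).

c(4) = -3·(-6) + 3·9 = 45
c(5) = -3·45 + 3·7 = -114
c(6) = -3·(-114) + 3·(-6) = 324
c(7) = -3·324 + 3·45 = -837
c(8) = -3·(-837) + 3·(-114) = 2169
c(9) = -3·2169 + 3·324 = -5535
c(10) = -3·(-5535) + 3·(-837) = 14094

14094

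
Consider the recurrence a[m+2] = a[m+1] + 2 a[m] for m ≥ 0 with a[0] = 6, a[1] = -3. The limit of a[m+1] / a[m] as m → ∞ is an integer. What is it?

The characteristic equation is r^2 - r - 2 = 0, which factors as (r - 2)(r + 1) = 0.
So the roots are 2 and -1. Since |2| > |-1| and the coefficient of 2^m is non-zero, the ratio tends to 2.

2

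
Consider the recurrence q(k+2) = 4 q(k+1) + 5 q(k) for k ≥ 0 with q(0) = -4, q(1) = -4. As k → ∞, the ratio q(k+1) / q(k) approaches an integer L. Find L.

The characteristic equation is r^2 - 4r - 5 = 0, which factors as (r - 5)(r + 1) = 0.
So the roots are 5 and -1. Since |5| > |-1| and the coefficient of 5^k is non-zero, the ratio tends to 5.

5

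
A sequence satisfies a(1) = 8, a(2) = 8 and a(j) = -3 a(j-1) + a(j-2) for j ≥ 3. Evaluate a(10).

72344

a(3) = -3(8) + 8 = -16
a(4) = -3(-16) + 8 = 56
a(5) = -3(56) + (-16) = -184
a(6) = -3(-184) + 56 = 608
a(7) = -3(608) + (-184) = -2008
a(8) = -3(-2008) + 608 = 6632
a(9) = -3(6632) + (-2008) = -21904
a(10) = -3(-21904) + 6632 = 72344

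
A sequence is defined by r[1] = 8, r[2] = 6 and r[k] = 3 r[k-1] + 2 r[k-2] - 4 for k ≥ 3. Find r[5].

350

r[3] = 3*6 + 2*8 - 4 = 30
r[4] = 3*30 + 2*6 - 4 = 98
r[5] = 3*98 + 2*30 - 4 = 350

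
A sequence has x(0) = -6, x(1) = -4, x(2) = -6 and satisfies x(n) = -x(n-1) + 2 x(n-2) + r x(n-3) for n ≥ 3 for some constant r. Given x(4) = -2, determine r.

x(3) = -2 - 6r
x(4) = -10 + 2r
So -10 + 2r = -2, giving r = 4.

4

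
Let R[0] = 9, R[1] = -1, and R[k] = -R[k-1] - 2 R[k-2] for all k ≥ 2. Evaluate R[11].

-221

R[2] = -(-1) - 2·9 = -17
R[3] = -(-17) - 2·(-1) = 19
R[4] = -19 - 2·(-17) = 15
R[5] = -15 - 2·19 = -53
R[6] = -(-53) - 2·15 = 23
R[7] = -23 - 2·(-53) = 83
R[8] = -83 - 2·23 = -129
R[9] = -(-129) - 2·83 = -37
R[10] = -(-37) - 2·(-129) = 295
R[11] = -295 - 2·(-37) = -221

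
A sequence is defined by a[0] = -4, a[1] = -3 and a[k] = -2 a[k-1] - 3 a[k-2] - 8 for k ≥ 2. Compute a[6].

-106

a[2] = -2(-3) - 3(-4) - 8 = 10
a[3] = -2(10) - 3(-3) - 8 = -19
a[4] = -2(-19) - 3(10) - 8 = 0
a[5] = -2(0) - 3(-19) - 8 = 49
a[6] = -2(49) - 3(0) - 8 = -106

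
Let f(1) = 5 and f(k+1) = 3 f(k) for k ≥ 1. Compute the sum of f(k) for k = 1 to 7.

f(2) = 3*5 = 15
f(3) = 3*15 = 45
f(4) = 3*45 = 135
f(5) = 3*135 = 405
f(6) = 3*405 = 1215
f(7) = 3*1215 = 3645
Sum = 5 + 15 + 45 + 135 + 405 + 1215 + 3645 = 5465

5465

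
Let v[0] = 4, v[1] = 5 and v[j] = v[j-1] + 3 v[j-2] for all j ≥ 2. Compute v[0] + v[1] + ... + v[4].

141

v[2] = 5 + 3(4) = 17
v[3] = 17 + 3(5) = 32
v[4] = 32 + 3(17) = 83
Sum = 4 + 5 + 17 + 32 + 83 = 141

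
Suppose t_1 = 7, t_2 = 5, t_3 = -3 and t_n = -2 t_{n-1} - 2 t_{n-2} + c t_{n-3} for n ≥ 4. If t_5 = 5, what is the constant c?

t_4 = -4 + 7c
t_5 = 14 - 9c
So 14 - 9c = 5, giving c = 1.

1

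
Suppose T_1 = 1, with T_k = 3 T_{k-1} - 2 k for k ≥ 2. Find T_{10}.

-29513

T_2 = 3(1) - 4 = -1
T_3 = 3(-1) - 6 = -9
T_4 = 3(-9) - 8 = -35
T_5 = 3(-35) - 10 = -115
T_6 = 3(-115) - 12 = -357
T_7 = 3(-357) - 14 = -1085
T_8 = 3(-1085) - 16 = -3271
T_9 = 3(-3271) - 18 = -9831
T_{10} = 3(-9831) - 20 = -29513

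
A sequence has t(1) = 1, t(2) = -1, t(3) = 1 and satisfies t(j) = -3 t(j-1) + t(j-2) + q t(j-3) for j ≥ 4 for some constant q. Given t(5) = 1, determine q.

3

t(4) = -4 + q
t(5) = 13 - 4q
So 13 - 4q = 1, giving q = 3.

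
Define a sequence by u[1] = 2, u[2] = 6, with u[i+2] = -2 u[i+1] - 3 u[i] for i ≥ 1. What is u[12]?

u[3] = -2·6 - 3·2 = -18
u[4] = -2·(-18) - 3·6 = 18
u[5] = -2·18 - 3·(-18) = 18
u[6] = -2·18 - 3·18 = -90
u[7] = -2·(-90) - 3·18 = 126
u[8] = -2·126 - 3·(-90) = 18
u[9] = -2·18 - 3·126 = -414
u[10] = -2·(-414) - 3·18 = 774
u[11] = -2·774 - 3·(-414) = -306
u[12] = -2·(-306) - 3·774 = -1710

-1710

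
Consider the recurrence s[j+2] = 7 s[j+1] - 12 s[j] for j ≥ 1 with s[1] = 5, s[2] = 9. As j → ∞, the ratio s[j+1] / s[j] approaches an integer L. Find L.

4

The characteristic equation is r^2 - 7r + 12 = 0, which factors as (r - 4)(r - 3) = 0.
So the roots are 4 and 3. Since |4| > |3| and the coefficient of 4^j is non-zero, the ratio tends to 4.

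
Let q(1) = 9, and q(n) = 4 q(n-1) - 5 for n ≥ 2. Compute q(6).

q(2) = 4*9 - 5 = 31
q(3) = 4*31 - 5 = 119
q(4) = 4*119 - 5 = 471
q(5) = 4*471 - 5 = 1879
q(6) = 4*1879 - 5 = 7511

7511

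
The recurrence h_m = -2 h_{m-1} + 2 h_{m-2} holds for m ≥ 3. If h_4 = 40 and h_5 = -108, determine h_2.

Rearranging, h_{m-2} = (h_m + 2 h_{m-1}) / 2.
h_3 = (-108 + 2·40) / 2 = -28/2 = -14
h_2 = (40 + 2·(-14)) / 2 = 12/2 = 6

6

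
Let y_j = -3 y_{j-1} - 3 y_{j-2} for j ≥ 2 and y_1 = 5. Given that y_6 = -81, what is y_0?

3

Let y_0 = x.
y_2 = -15 - 3x
y_3 = 30 + 9x
y_4 = -45 - 18x
y_5 = 45 + 27x
y_6 = -27x
So -27x = -81, giving x = 3.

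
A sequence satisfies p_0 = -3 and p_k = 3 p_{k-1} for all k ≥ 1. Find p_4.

p_1 = 3·(-3) = -9
p_2 = 3·(-9) = -27
p_3 = 3·(-27) = -81
p_4 = 3·(-81) = -243

-243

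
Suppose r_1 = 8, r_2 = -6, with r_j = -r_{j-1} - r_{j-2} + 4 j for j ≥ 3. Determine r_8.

2

r_3 = -(-6) - 8 + 12 = 10
r_4 = -10 - (-6) + 16 = 12
r_5 = -12 - 10 + 20 = -2
r_6 = -(-2) - 12 + 24 = 14
r_7 = -14 - (-2) + 28 = 16
r_8 = -16 - 14 + 32 = 2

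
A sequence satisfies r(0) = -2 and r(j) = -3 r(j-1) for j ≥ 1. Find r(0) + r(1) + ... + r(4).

-122

r(1) = -3*(-2) = 6
r(2) = -3*6 = -18
r(3) = -3*(-18) = 54
r(4) = -3*54 = -162
Sum = (-2) + 6 + (-18) + 54 + (-162) = -122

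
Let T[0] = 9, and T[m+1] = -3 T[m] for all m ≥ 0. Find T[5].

T[1] = -3·9 = -27
T[2] = -3·(-27) = 81
T[3] = -3·81 = -243
T[4] = -3·(-243) = 729
T[5] = -3·729 = -2187

-2187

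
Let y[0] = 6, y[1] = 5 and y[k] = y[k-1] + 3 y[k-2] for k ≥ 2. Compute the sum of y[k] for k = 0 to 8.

y[2] = 5 + 3·6 = 23
y[3] = 23 + 3·5 = 38
y[4] = 38 + 3·23 = 107
y[5] = 107 + 3·38 = 221
y[6] = 221 + 3·107 = 542
y[7] = 542 + 3·221 = 1205
y[8] = 1205 + 3·542 = 2831
Sum = 6 + 5 + 23 + 38 + 107 + 221 + 542 + 1205 + 2831 = 4978

4978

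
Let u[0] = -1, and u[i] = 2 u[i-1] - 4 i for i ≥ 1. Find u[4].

u[1] = 2(-1) - 4 = -6
u[2] = 2(-6) - 8 = -20
u[3] = 2(-20) - 12 = -52
u[4] = 2(-52) - 16 = -120

-120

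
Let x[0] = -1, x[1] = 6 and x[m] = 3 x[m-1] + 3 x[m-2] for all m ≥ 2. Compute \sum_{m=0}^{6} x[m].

4583

x[2] = 3(6) + 3(-1) = 15
x[3] = 3(15) + 3(6) = 63
x[4] = 3(63) + 3(15) = 234
x[5] = 3(234) + 3(63) = 891
x[6] = 3(891) + 3(234) = 3375
Sum = (-1) + 6 + 15 + 63 + 234 + 891 + 3375 = 4583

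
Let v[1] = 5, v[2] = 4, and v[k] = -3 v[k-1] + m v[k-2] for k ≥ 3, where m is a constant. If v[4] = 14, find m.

2

v[3] = -12 + 5m
v[4] = 36 - 11m
So 36 - 11m = 14, giving m = 2.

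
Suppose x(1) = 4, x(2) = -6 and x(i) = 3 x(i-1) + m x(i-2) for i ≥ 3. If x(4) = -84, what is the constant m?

x(3) = -18 + 4m
x(4) = -54 + 6m
So -54 + 6m = -84, giving m = -5.

-5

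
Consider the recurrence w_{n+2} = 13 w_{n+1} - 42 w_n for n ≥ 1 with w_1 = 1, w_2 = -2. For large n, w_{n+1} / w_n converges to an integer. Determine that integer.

7

The characteristic equation is r^2 - 13r + 42 = 0, which factors as (r - 7)(r - 6) = 0.
So the roots are 7 and 6. Since |7| > |6| and the coefficient of 7^n is non-zero, the ratio tends to 7.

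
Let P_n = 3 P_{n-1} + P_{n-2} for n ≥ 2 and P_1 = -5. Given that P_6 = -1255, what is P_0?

5

Let P_0 = w.
P_2 = -15 + w
P_3 = -50 + 3w
P_4 = -165 + 10w
P_5 = -545 + 33w
P_6 = -1800 + 109w
So -1800 + 109w = -1255, giving w = 5.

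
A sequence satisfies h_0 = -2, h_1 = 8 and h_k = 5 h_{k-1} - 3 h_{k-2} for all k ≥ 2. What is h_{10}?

5667436

h_2 = 5*8 - 3*(-2) = 46
h_3 = 5*46 - 3*8 = 206
h_4 = 5*206 - 3*46 = 892
h_5 = 5*892 - 3*206 = 3842
h_6 = 5*3842 - 3*892 = 16534
h_7 = 5*16534 - 3*3842 = 71144
h_8 = 5*71144 - 3*16534 = 306118
h_9 = 5*306118 - 3*71144 = 1317158
h_{10} = 5*1317158 - 3*306118 = 5667436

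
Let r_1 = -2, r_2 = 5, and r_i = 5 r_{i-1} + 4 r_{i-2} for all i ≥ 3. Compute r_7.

r_3 = 5*5 + 4*(-2) = 17
r_4 = 5*17 + 4*5 = 105
r_5 = 5*105 + 4*17 = 593
r_6 = 5*593 + 4*105 = 3385
r_7 = 5*3385 + 4*593 = 19297

19297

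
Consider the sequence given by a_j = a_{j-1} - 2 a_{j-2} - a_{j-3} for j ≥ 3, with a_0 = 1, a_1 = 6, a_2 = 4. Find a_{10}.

-311

a_3 = 4 - 2(6) - 1 = -9
a_4 = (-9) - 2(4) - 6 = -23
a_5 = (-23) - 2(-9) - 4 = -9
a_6 = (-9) - 2(-23) - (-9) = 46
a_7 = 46 - 2(-9) - (-23) = 87
a_8 = 87 - 2(46) - (-9) = 4
a_9 = 4 - 2(87) - 46 = -216
a_{10} = (-216) - 2(4) - 87 = -311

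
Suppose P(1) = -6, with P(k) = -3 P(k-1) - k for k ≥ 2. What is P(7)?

-4057

P(2) = -3(-6) - 2 = 16
P(3) = -3(16) - 3 = -51
P(4) = -3(-51) - 4 = 149
P(5) = -3(149) - 5 = -452
P(6) = -3(-452) - 6 = 1350
P(7) = -3(1350) - 7 = -4057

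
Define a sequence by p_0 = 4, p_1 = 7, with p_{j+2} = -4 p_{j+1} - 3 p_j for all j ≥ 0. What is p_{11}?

p_2 = -4*7 - 3*4 = -40
p_3 = -4*(-40) - 3*7 = 139
p_4 = -4*139 - 3*(-40) = -436
p_5 = -4*(-436) - 3*139 = 1327
p_6 = -4*1327 - 3*(-436) = -4000
p_7 = -4*(-4000) - 3*1327 = 12019
p_8 = -4*12019 - 3*(-4000) = -36076
p_9 = -4*(-36076) - 3*12019 = 108247
p_{10} = -4*108247 - 3*(-36076) = -324760
p_{11} = -4*(-324760) - 3*108247 = 974299

974299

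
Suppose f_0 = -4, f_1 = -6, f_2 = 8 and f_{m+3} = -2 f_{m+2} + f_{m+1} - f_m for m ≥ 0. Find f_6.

320

f_3 = -2*8 + (-6) - (-4) = -18
f_4 = -2*(-18) + 8 - (-6) = 50
f_5 = -2*50 + (-18) - 8 = -126
f_6 = -2*(-126) + 50 - (-18) = 320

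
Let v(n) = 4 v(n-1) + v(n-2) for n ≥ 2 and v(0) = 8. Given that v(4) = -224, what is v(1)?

-5

Let v(1) = w.
v(2) = 8 + 4w
v(3) = 32 + 17w
v(4) = 136 + 72w
So 136 + 72w = -224, giving w = -5.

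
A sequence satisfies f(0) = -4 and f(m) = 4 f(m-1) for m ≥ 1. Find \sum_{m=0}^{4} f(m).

-1364

f(1) = 4(-4) = -16
f(2) = 4(-16) = -64
f(3) = 4(-64) = -256
f(4) = 4(-256) = -1024
Sum = (-4) + (-16) + (-64) + (-256) + (-1024) = -1364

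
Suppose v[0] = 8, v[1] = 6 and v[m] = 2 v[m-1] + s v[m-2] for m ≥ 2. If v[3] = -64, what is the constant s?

-4

v[2] = 12 + 8s
v[3] = 24 + 22s
So 24 + 22s = -64, giving s = -4.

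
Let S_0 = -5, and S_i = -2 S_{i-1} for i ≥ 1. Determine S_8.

-1280

S_1 = -2*(-5) = 10
S_2 = -2*10 = -20
S_3 = -2*(-20) = 40
S_4 = -2*40 = -80
S_5 = -2*(-80) = 160
S_6 = -2*160 = -320
S_7 = -2*(-320) = 640
S_8 = -2*640 = -1280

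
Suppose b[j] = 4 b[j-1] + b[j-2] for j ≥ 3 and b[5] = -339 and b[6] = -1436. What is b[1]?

Rearranging, b[j-2] = b[j] - 4 b[j-1].
b[4] = -1436 - 4(-339) = -80
b[3] = -339 - 4(-80) = -19
b[2] = -80 - 4(-19) = -4
b[1] = -19 - 4(-4) = -3

-3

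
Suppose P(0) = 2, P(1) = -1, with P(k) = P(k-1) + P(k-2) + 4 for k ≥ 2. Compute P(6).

P(2) = (-1) + 2 + 4 = 5
P(3) = 5 + (-1) + 4 = 8
P(4) = 8 + 5 + 4 = 17
P(5) = 17 + 8 + 4 = 29
P(6) = 29 + 17 + 4 = 50

50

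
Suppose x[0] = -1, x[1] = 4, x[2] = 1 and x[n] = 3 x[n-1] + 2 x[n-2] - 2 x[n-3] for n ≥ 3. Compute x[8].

4793

x[3] = 3(1) + 2(4) - 2(-1) = 13
x[4] = 3(13) + 2(1) - 2(4) = 33
x[5] = 3(33) + 2(13) - 2(1) = 123
x[6] = 3(123) + 2(33) - 2(13) = 409
x[7] = 3(409) + 2(123) - 2(33) = 1407
x[8] = 3(1407) + 2(409) - 2(123) = 4793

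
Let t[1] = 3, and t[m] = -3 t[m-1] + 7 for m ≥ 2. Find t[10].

-24602

t[2] = -3(3) + 7 = -2
t[3] = -3(-2) + 7 = 13
t[4] = -3(13) + 7 = -32
t[5] = -3(-32) + 7 = 103
t[6] = -3(103) + 7 = -302
t[7] = -3(-302) + 7 = 913
t[8] = -3(913) + 7 = -2732
t[9] = -3(-2732) + 7 = 8203
t[10] = -3(8203) + 7 = -24602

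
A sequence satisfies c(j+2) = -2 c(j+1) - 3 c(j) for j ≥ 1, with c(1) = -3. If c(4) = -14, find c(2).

Let c(2) = y.
c(3) = 9 - 2y
c(4) = -18 + y
So -18 + y = -14, giving y = 4.

4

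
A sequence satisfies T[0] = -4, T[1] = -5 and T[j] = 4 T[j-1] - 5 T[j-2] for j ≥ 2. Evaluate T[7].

1025

T[2] = 4*(-5) - 5*(-4) = 0
T[3] = 4*0 - 5*(-5) = 25
T[4] = 4*25 - 5*0 = 100
T[5] = 4*100 - 5*25 = 275
T[6] = 4*275 - 5*100 = 600
T[7] = 4*600 - 5*275 = 1025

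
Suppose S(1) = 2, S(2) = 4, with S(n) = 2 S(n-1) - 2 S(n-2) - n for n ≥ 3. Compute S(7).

S(3) = 2(4) - 2(2) - 3 = 1
S(4) = 2(1) - 2(4) - 4 = -10
S(5) = 2(-10) - 2(1) - 5 = -27
S(6) = 2(-27) - 2(-10) - 6 = -40
S(7) = 2(-40) - 2(-27) - 7 = -33

-33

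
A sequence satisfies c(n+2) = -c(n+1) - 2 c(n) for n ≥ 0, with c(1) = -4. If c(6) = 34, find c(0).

Let c(0) = z.
c(2) = 4 - 2z
c(3) = 4 + 2z
c(4) = -12 + 2z
c(5) = 4 - 6z
c(6) = 20 + 2z
So 20 + 2z = 34, giving z = 7.

7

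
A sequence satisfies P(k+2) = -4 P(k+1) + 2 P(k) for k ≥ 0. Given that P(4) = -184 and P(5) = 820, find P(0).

6

Rearranging, P(k-2) = (P(k) + 4 P(k-1)) / 2.
P(3) = (820 + 4*(-184)) / 2 = 84/2 = 42
P(2) = (-184 + 4*42) / 2 = -16/2 = -8
P(1) = (42 + 4*(-8)) / 2 = 10/2 = 5
P(0) = (-8 + 4*5) / 2 = 12/2 = 6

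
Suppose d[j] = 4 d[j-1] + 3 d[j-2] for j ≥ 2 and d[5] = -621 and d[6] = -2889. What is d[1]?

3

Rearranging, d[j-2] = (d[j] - 4 d[j-1]) / 3.
d[4] = (-2889 - 4*(-621)) / 3 = -405/3 = -135
d[3] = (-621 - 4*(-135)) / 3 = -81/3 = -27
d[2] = (-135 - 4*(-27)) / 3 = -27/3 = -9
d[1] = (-27 - 4*(-9)) / 3 = 9/3 = 3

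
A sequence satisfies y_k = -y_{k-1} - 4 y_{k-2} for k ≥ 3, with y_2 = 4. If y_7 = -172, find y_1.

2

Let y_1 = v.
y_3 = -4 - 4v
y_4 = -12 + 4v
y_5 = 28 + 12v
y_6 = 20 - 28v
y_7 = -132 - 20v
So -132 - 20v = -172, giving v = 2.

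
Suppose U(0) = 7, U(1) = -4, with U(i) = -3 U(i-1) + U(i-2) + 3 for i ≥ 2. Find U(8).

26770

U(2) = -3·(-4) + 7 + 3 = 22
U(3) = -3·22 + (-4) + 3 = -67
U(4) = -3·(-67) + 22 + 3 = 226
U(5) = -3·226 + (-67) + 3 = -742
U(6) = -3·(-742) + 226 + 3 = 2455
U(7) = -3·2455 + (-742) + 3 = -8104
U(8) = -3·(-8104) + 2455 + 3 = 26770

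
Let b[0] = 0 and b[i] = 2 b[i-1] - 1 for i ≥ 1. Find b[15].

The fixed point is -1/(1 - 2) = 1, so b[i] - 1 = 2(b[i-1] - 1).
Hence b[i] = -1·2^i + 1.
b[15] = -1·2^{15} + 1 = -1·32768 + 1 = -32767.

-32767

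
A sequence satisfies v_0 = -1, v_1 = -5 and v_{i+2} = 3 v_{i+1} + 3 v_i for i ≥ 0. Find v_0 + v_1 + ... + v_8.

v_2 = 3·(-5) + 3·(-1) = -18
v_3 = 3·(-18) + 3·(-5) = -69
v_4 = 3·(-69) + 3·(-18) = -261
v_5 = 3·(-261) + 3·(-69) = -990
v_6 = 3·(-990) + 3·(-261) = -3753
v_7 = 3·(-3753) + 3·(-990) = -14229
v_8 = 3·(-14229) + 3·(-3753) = -53946
Sum = (-1) + (-5) + (-18) + (-69) + (-261) + (-990) + (-3753) + (-14229) + (-53946) = -73272

-73272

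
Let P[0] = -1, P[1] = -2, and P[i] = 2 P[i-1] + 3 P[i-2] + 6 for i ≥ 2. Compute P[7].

P[2] = 2·(-2) + 3·(-1) + 6 = -1
P[3] = 2·(-1) + 3·(-2) + 6 = -2
P[4] = 2·(-2) + 3·(-1) + 6 = -1
P[5] = 2·(-1) + 3·(-2) + 6 = -2
P[6] = 2·(-2) + 3·(-1) + 6 = -1
P[7] = 2·(-1) + 3·(-2) + 6 = -2

-2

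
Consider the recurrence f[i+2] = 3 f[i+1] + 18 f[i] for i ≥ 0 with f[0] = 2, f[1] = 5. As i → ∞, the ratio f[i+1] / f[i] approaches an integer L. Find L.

The characteristic equation is r^2 - 3r - 18 = 0, which factors as (r - 6)(r + 3) = 0.
So the roots are 6 and -3. Since |6| > |-3| and the coefficient of 6^i is non-zero, the ratio tends to 6.

6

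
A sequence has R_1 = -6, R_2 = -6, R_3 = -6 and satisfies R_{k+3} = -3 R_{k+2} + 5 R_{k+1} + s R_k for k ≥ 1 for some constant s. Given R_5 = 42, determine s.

3

R_4 = -12 - 6s
R_5 = 6 + 12s
So 6 + 12s = 42, giving s = 3.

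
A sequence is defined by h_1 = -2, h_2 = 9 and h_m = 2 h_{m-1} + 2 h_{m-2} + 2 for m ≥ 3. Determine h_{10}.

h_3 = 2*9 + 2*(-2) + 2 = 16
h_4 = 2*16 + 2*9 + 2 = 52
h_5 = 2*52 + 2*16 + 2 = 138
h_6 = 2*138 + 2*52 + 2 = 382
h_7 = 2*382 + 2*138 + 2 = 1042
h_8 = 2*1042 + 2*382 + 2 = 2850
h_9 = 2*2850 + 2*1042 + 2 = 7786
h_{10} = 2*7786 + 2*2850 + 2 = 21274

21274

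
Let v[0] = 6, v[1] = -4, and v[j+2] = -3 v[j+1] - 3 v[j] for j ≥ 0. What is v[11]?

v[2] = -3*(-4) - 3*6 = -6
v[3] = -3*(-6) - 3*(-4) = 30
v[4] = -3*30 - 3*(-6) = -72
v[5] = -3*(-72) - 3*30 = 126
v[6] = -3*126 - 3*(-72) = -162
v[7] = -3*(-162) - 3*126 = 108
v[8] = -3*108 - 3*(-162) = 162
v[9] = -3*162 - 3*108 = -810
v[10] = -3*(-810) - 3*162 = 1944
v[11] = -3*1944 - 3*(-810) = -3402

-3402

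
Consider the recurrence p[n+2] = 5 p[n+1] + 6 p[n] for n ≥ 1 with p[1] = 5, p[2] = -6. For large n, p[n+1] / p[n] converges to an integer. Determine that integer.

6

The characteristic equation is r^2 - 5r - 6 = 0, which factors as (r - 6)(r + 1) = 0.
So the roots are 6 and -1. Since |6| > |-1| and the coefficient of 6^n is non-zero, the ratio tends to 6.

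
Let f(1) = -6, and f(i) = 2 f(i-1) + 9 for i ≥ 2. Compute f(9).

759

f(2) = 2·(-6) + 9 = -3
f(3) = 2·(-3) + 9 = 3
f(4) = 2·3 + 9 = 15
f(5) = 2·15 + 9 = 39
f(6) = 2·39 + 9 = 87
f(7) = 2·87 + 9 = 183
f(8) = 2·183 + 9 = 375
f(9) = 2·375 + 9 = 759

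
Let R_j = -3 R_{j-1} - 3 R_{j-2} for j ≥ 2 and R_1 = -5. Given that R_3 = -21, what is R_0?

1

Let R_0 = w.
R_2 = 15 - 3w
R_3 = -30 + 9w
So -30 + 9w = -21, giving w = 1.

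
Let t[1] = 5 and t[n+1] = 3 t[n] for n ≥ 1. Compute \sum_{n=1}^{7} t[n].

t[2] = 3(5) = 15
t[3] = 3(15) = 45
t[4] = 3(45) = 135
t[5] = 3(135) = 405
t[6] = 3(405) = 1215
t[7] = 3(1215) = 3645
Sum = 5 + 15 + 45 + 135 + 405 + 1215 + 3645 = 5465

5465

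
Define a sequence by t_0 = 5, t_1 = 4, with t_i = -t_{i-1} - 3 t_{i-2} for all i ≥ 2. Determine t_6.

-79

t_2 = -4 - 3*5 = -19
t_3 = -(-19) - 3*4 = 7
t_4 = -7 - 3*(-19) = 50
t_5 = -50 - 3*7 = -71
t_6 = -(-71) - 3*50 = -79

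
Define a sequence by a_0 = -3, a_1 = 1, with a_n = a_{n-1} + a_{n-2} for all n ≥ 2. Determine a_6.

a_2 = 1 + (-3) = -2
a_3 = (-2) + 1 = -1
a_4 = (-1) + (-2) = -3
a_5 = (-3) + (-1) = -4
a_6 = (-4) + (-3) = -7

-7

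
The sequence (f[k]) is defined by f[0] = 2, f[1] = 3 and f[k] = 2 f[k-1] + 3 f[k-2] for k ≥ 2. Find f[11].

221433

f[2] = 2*3 + 3*2 = 12
f[3] = 2*12 + 3*3 = 33
f[4] = 2*33 + 3*12 = 102
f[5] = 2*102 + 3*33 = 303
f[6] = 2*303 + 3*102 = 912
f[7] = 2*912 + 3*303 = 2733
f[8] = 2*2733 + 3*912 = 8202
f[9] = 2*8202 + 3*2733 = 24603
f[10] = 2*24603 + 3*8202 = 73812
f[11] = 2*73812 + 3*24603 = 221433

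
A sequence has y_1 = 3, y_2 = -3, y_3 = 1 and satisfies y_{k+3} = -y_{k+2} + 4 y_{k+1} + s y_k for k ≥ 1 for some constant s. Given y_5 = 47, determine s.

y_4 = -13 + 3s
y_5 = 17 - 6s
So 17 - 6s = 47, giving s = -5.

-5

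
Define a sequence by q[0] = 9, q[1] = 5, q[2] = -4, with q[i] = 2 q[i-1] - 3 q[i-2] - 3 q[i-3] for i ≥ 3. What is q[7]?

q[3] = 2·(-4) - 3·5 - 3·9 = -50
q[4] = 2·(-50) - 3·(-4) - 3·5 = -103
q[5] = 2·(-103) - 3·(-50) - 3·(-4) = -44
q[6] = 2·(-44) - 3·(-103) - 3·(-50) = 371
q[7] = 2·371 - 3·(-44) - 3·(-103) = 1183

1183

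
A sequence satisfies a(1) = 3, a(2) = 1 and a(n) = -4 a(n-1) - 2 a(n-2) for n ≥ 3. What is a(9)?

-18000

a(3) = -4*1 - 2*3 = -10
a(4) = -4*(-10) - 2*1 = 38
a(5) = -4*38 - 2*(-10) = -132
a(6) = -4*(-132) - 2*38 = 452
a(7) = -4*452 - 2*(-132) = -1544
a(8) = -4*(-1544) - 2*452 = 5272
a(9) = -4*5272 - 2*(-1544) = -18000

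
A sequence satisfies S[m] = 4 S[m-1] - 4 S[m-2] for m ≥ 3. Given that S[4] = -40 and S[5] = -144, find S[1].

Rearranging, S[m-2] = (S[m] - 4 S[m-1]) / -4.
S[3] = (-144 - 4·(-40)) / -4 = 16/-4 = -4
S[2] = (-40 - 4·(-4)) / -4 = -24/-4 = 6
S[1] = (-4 - 4·6) / -4 = -28/-4 = 7

7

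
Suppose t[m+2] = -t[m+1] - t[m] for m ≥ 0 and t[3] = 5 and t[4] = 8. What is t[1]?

Rearranging, t[m-2] = -(t[m] + t[m-1]).
t[2] = -(8 + 5) = -13
t[1] = -(5 + (-13)) = 8

8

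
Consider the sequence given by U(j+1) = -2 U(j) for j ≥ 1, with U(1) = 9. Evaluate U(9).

U(2) = -2*9 = -18
U(3) = -2*(-18) = 36
U(4) = -2*36 = -72
U(5) = -2*(-72) = 144
U(6) = -2*144 = -288
U(7) = -2*(-288) = 576
U(8) = -2*576 = -1152
U(9) = -2*(-1152) = 2304

2304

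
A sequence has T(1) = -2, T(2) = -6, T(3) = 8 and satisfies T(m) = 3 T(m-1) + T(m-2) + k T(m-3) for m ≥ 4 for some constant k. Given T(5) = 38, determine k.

2

T(4) = 18 - 2k
T(5) = 62 - 12k
So 62 - 12k = 38, giving k = 2.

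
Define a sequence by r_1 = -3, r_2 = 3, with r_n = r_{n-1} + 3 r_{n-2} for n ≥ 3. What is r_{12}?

-2382

r_3 = 3 + 3(-3) = -6
r_4 = (-6) + 3(3) = 3
r_5 = 3 + 3(-6) = -15
r_6 = (-15) + 3(3) = -6
r_7 = (-6) + 3(-15) = -51
r_8 = (-51) + 3(-6) = -69
r_9 = (-69) + 3(-51) = -222
r_{10} = (-222) + 3(-69) = -429
r_{11} = (-429) + 3(-222) = -1095
r_{12} = (-1095) + 3(-429) = -2382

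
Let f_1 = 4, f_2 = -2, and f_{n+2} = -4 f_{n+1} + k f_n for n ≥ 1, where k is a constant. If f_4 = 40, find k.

f_3 = 8 + 4k
f_4 = -32 - 18k
So -32 - 18k = 40, giving k = -4.

-4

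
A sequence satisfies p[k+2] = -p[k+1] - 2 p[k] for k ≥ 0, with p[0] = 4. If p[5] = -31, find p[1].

7

Let p[1] = x.
p[2] = -8 - x
p[3] = 8 - x
p[4] = 8 + 3x
p[5] = -24 - x
So -24 - x = -31, giving x = 7.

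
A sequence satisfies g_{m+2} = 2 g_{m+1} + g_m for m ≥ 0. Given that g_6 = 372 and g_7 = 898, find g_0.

8

Rearranging, g_{m-2} = g_m - 2 g_{m-1}.
g_5 = 898 - 2*372 = 154
g_4 = 372 - 2*154 = 64
g_3 = 154 - 2*64 = 26
g_2 = 64 - 2*26 = 12
g_1 = 26 - 2*12 = 2
g_0 = 12 - 2*2 = 8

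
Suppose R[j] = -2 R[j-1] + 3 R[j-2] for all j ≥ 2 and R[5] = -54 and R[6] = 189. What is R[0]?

Rearranging, R[j-2] = (R[j] + 2 R[j-1]) / 3.
R[4] = (189 + 2*(-54)) / 3 = 81/3 = 27
R[3] = (-54 + 2*27) / 3 = 0/3 = 0
R[2] = (27 + 2*0) / 3 = 27/3 = 9
R[1] = (0 + 2*9) / 3 = 18/3 = 6
R[0] = (9 + 2*6) / 3 = 21/3 = 7

7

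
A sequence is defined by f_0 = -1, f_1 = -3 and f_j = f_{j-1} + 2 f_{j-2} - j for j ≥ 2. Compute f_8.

-592

f_2 = (-3) + 2·(-1) - 2 = -7
f_3 = (-7) + 2·(-3) - 3 = -16
f_4 = (-16) + 2·(-7) - 4 = -34
f_5 = (-34) + 2·(-16) - 5 = -71
f_6 = (-71) + 2·(-34) - 6 = -145
f_7 = (-145) + 2·(-71) - 7 = -294
f_8 = (-294) + 2·(-145) - 8 = -592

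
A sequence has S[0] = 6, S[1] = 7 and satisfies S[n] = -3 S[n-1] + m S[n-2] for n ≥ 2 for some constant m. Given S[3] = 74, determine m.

S[2] = -21 + 6m
S[3] = 63 - 11m
So 63 - 11m = 74, giving m = -1.

-1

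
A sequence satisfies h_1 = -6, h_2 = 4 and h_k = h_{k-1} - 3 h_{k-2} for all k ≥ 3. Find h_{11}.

-1208

h_3 = 4 - 3(-6) = 22
h_4 = 22 - 3(4) = 10
h_5 = 10 - 3(22) = -56
h_6 = (-56) - 3(10) = -86
h_7 = (-86) - 3(-56) = 82
h_8 = 82 - 3(-86) = 340
h_9 = 340 - 3(82) = 94
h_{10} = 94 - 3(340) = -926
h_{11} = (-926) - 3(94) = -1208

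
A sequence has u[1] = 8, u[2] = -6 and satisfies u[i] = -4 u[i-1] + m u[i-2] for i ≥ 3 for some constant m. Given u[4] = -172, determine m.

u[3] = 24 + 8m
u[4] = -96 - 38m
So -96 - 38m = -172, giving m = 2.

2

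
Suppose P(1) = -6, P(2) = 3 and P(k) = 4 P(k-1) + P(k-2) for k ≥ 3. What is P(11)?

P(3) = 4*3 + (-6) = 6
P(4) = 4*6 + 3 = 27
P(5) = 4*27 + 6 = 114
P(6) = 4*114 + 27 = 483
P(7) = 4*483 + 114 = 2046
P(8) = 4*2046 + 483 = 8667
P(9) = 4*8667 + 2046 = 36714
P(10) = 4*36714 + 8667 = 155523
P(11) = 4*155523 + 36714 = 658806

658806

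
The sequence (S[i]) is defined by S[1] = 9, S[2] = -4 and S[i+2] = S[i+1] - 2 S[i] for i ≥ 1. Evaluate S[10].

122

S[3] = (-4) - 2·9 = -22
S[4] = (-22) - 2·(-4) = -14
S[5] = (-14) - 2·(-22) = 30
S[6] = 30 - 2·(-14) = 58
S[7] = 58 - 2·30 = -2
S[8] = (-2) - 2·58 = -118
S[9] = (-118) - 2·(-2) = -114
S[10] = (-114) - 2·(-118) = 122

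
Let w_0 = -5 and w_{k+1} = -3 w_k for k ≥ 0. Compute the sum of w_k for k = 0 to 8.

w_1 = -3·(-5) = 15
w_2 = -3·15 = -45
w_3 = -3·(-45) = 135
w_4 = -3·135 = -405
w_5 = -3·(-405) = 1215
w_6 = -3·1215 = -3645
w_7 = -3·(-3645) = 10935
w_8 = -3·10935 = -32805
Sum = (-5) + 15 + (-45) + 135 + (-405) + 1215 + (-3645) + 10935 + (-32805) = -24605

-24605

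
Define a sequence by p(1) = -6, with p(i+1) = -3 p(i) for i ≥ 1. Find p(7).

-4374

p(2) = -3(-6) = 18
p(3) = -3(18) = -54
p(4) = -3(-54) = 162
p(5) = -3(162) = -486
p(6) = -3(-486) = 1458
p(7) = -3(1458) = -4374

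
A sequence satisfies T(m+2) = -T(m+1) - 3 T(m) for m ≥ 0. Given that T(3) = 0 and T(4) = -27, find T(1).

-3

Rearranging, T(m-2) = (T(m) + T(m-1)) / -3.
T(2) = (-27 + 0) / -3 = -27/-3 = 9
T(1) = (0 + 9) / -3 = 9/-3 = -3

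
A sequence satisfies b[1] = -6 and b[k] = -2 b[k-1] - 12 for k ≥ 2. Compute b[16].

65532

The fixed point is -12/(1 + 2) = -4, so b[k] + 4 = -2(b[k-1] + 4).
Hence b[k] = -2·(-2)^{k-1} - 4.
b[16] = -2·(-2)^{15} - 4 = -2·-32768 - 4 = 65532.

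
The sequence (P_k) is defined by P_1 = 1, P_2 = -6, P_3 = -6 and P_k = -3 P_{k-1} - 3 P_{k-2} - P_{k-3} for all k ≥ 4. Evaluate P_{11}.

-714

P_4 = -3·(-6) - 3·(-6) - 1 = 35
P_5 = -3·35 - 3·(-6) - (-6) = -81
P_6 = -3·(-81) - 3·35 - (-6) = 144
P_7 = -3·144 - 3·(-81) - 35 = -224
P_8 = -3·(-224) - 3·144 - (-81) = 321
P_9 = -3·321 - 3·(-224) - 144 = -435
P_{10} = -3·(-435) - 3·321 - (-224) = 566
P_{11} = -3·566 - 3·(-435) - 321 = -714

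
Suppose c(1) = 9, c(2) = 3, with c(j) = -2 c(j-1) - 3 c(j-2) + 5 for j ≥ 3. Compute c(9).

-439

c(3) = -2·3 - 3·9 + 5 = -28
c(4) = -2·(-28) - 3·3 + 5 = 52
c(5) = -2·52 - 3·(-28) + 5 = -15
c(6) = -2·(-15) - 3·52 + 5 = -121
c(7) = -2·(-121) - 3·(-15) + 5 = 292
c(8) = -2·292 - 3·(-121) + 5 = -216
c(9) = -2·(-216) - 3·292 + 5 = -439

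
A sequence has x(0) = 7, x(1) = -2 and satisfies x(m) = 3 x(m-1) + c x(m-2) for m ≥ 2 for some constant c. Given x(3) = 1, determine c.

x(2) = -6 + 7c
x(3) = -18 + 19c
So -18 + 19c = 1, giving c = 1.

1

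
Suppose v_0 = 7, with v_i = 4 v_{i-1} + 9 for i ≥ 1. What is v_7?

163837

v_1 = 4*7 + 9 = 37
v_2 = 4*37 + 9 = 157
v_3 = 4*157 + 9 = 637
v_4 = 4*637 + 9 = 2557
v_5 = 4*2557 + 9 = 10237
v_6 = 4*10237 + 9 = 40957
v_7 = 4*40957 + 9 = 163837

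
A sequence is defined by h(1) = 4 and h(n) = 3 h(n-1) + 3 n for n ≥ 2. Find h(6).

1872

h(2) = 3*4 + 6 = 18
h(3) = 3*18 + 9 = 63
h(4) = 3*63 + 12 = 201
h(5) = 3*201 + 15 = 618
h(6) = 3*618 + 18 = 1872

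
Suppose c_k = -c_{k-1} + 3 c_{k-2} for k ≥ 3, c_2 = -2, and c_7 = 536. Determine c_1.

Let c_1 = z.
c_3 = 2 + 3z
c_4 = -8 - 3z
c_5 = 14 + 12z
c_6 = -38 - 21z
c_7 = 80 + 57z
So 80 + 57z = 536, giving z = 8.

8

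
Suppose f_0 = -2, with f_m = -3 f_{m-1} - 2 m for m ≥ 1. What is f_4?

-134

f_1 = -3*(-2) - 2 = 4
f_2 = -3*4 - 4 = -16
f_3 = -3*(-16) - 6 = 42
f_4 = -3*42 - 8 = -134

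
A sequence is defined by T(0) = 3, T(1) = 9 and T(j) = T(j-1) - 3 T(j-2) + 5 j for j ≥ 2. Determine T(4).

T(2) = 9 - 3*3 + 10 = 10
T(3) = 10 - 3*9 + 15 = -2
T(4) = (-2) - 3*10 + 20 = -12

-12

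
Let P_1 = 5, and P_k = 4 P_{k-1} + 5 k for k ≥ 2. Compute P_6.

9090

P_2 = 4·5 + 10 = 30
P_3 = 4·30 + 15 = 135
P_4 = 4·135 + 20 = 560
P_5 = 4·560 + 25 = 2265
P_6 = 4·2265 + 30 = 9090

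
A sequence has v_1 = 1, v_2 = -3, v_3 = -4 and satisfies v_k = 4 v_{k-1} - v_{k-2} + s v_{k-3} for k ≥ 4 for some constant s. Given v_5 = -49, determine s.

-1

v_4 = -13 + s
v_5 = -48 + s
So -48 + s = -49, giving s = -1.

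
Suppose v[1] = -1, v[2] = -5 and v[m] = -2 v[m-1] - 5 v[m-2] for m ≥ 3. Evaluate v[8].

-805

v[3] = -2(-5) - 5(-1) = 15
v[4] = -2(15) - 5(-5) = -5
v[5] = -2(-5) - 5(15) = -65
v[6] = -2(-65) - 5(-5) = 155
v[7] = -2(155) - 5(-65) = 15
v[8] = -2(15) - 5(155) = -805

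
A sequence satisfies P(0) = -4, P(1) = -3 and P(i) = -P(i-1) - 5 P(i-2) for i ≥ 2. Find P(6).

P(2) = -(-3) - 5·(-4) = 23
P(3) = -23 - 5·(-3) = -8
P(4) = -(-8) - 5·23 = -107
P(5) = -(-107) - 5·(-8) = 147
P(6) = -147 - 5·(-107) = 388

388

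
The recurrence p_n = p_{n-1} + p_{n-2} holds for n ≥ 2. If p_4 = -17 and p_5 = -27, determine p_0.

Rearranging, p_{n-2} = p_n - p_{n-1}.
p_3 = -27 - (-17) = -10
p_2 = -17 - (-10) = -7
p_1 = -10 - (-7) = -3
p_0 = -7 - (-3) = -4

-4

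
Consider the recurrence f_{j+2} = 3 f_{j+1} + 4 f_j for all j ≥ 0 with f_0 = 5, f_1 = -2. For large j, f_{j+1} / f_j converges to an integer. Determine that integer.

The characteristic equation is r^2 - 3r - 4 = 0, which factors as (r - 4)(r + 1) = 0.
So the roots are 4 and -1. Since |4| > |-1| and the coefficient of 4^j is non-zero, the ratio tends to 4.

4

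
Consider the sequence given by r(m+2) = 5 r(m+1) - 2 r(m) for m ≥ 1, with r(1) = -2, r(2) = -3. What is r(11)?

-2008511

r(3) = 5*(-3) - 2*(-2) = -11
r(4) = 5*(-11) - 2*(-3) = -49
r(5) = 5*(-49) - 2*(-11) = -223
r(6) = 5*(-223) - 2*(-49) = -1017
r(7) = 5*(-1017) - 2*(-223) = -4639
r(8) = 5*(-4639) - 2*(-1017) = -21161
r(9) = 5*(-21161) - 2*(-4639) = -96527
r(10) = 5*(-96527) - 2*(-21161) = -440313
r(11) = 5*(-440313) - 2*(-96527) = -2008511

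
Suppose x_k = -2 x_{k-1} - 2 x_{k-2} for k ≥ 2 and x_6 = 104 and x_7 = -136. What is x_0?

4

Rearranging, x_{k-2} = (x_k + 2 x_{k-1}) / -2.
x_5 = (-136 + 2(104)) / -2 = 72/-2 = -36
x_4 = (104 + 2(-36)) / -2 = 32/-2 = -16
x_3 = (-36 + 2(-16)) / -2 = -68/-2 = 34
x_2 = (-16 + 2(34)) / -2 = 52/-2 = -26
x_1 = (34 + 2(-26)) / -2 = -18/-2 = 9
x_0 = (-26 + 2(9)) / -2 = -8/-2 = 4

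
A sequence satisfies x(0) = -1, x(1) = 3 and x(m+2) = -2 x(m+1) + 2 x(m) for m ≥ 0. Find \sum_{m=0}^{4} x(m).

-44

x(2) = -2*3 + 2*(-1) = -8
x(3) = -2*(-8) + 2*3 = 22
x(4) = -2*22 + 2*(-8) = -60
Sum = (-1) + 3 + (-8) + 22 + (-60) = -44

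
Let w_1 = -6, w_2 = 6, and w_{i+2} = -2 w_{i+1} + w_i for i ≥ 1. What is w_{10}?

8358

w_3 = -2*6 + (-6) = -18
w_4 = -2*(-18) + 6 = 42
w_5 = -2*42 + (-18) = -102
w_6 = -2*(-102) + 42 = 246
w_7 = -2*246 + (-102) = -594
w_8 = -2*(-594) + 246 = 1434
w_9 = -2*1434 + (-594) = -3462
w_{10} = -2*(-3462) + 1434 = 8358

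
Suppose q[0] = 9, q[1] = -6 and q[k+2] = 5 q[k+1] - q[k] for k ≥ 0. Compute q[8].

-477471

q[2] = 5·(-6) - 9 = -39
q[3] = 5·(-39) - (-6) = -189
q[4] = 5·(-189) - (-39) = -906
q[5] = 5·(-906) - (-189) = -4341
q[6] = 5·(-4341) - (-906) = -20799
q[7] = 5·(-20799) - (-4341) = -99654
q[8] = 5·(-99654) - (-20799) = -477471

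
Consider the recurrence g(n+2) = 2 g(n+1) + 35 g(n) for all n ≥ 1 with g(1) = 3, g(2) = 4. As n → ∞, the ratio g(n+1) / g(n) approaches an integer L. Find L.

7

The characteristic equation is r^2 - 2r - 35 = 0, which factors as (r - 7)(r + 5) = 0.
So the roots are 7 and -5. Since |7| > |-5| and the coefficient of 7^n is non-zero, the ratio tends to 7.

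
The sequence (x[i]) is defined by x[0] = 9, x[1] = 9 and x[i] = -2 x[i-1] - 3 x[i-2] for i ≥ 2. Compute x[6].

387

x[2] = -2·9 - 3·9 = -45
x[3] = -2·(-45) - 3·9 = 63
x[4] = -2·63 - 3·(-45) = 9
x[5] = -2·9 - 3·63 = -207
x[6] = -2·(-207) - 3·9 = 387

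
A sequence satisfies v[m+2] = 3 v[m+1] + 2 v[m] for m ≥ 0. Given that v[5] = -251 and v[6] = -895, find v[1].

Rearranging, v[m-2] = (v[m] - 3 v[m-1]) / 2.
v[4] = (-895 - 3·(-251)) / 2 = -142/2 = -71
v[3] = (-251 - 3·(-71)) / 2 = -38/2 = -19
v[2] = (-71 - 3·(-19)) / 2 = -14/2 = -7
v[1] = (-19 - 3·(-7)) / 2 = 2/2 = 1

1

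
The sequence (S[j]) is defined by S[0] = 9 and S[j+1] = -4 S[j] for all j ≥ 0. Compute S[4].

S[1] = -4(9) = -36
S[2] = -4(-36) = 144
S[3] = -4(144) = -576
S[4] = -4(-576) = 2304

2304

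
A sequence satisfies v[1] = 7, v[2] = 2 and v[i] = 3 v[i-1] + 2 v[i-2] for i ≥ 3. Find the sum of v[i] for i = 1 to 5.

325

v[3] = 3*2 + 2*7 = 20
v[4] = 3*20 + 2*2 = 64
v[5] = 3*64 + 2*20 = 232
Sum = 7 + 2 + 20 + 64 + 232 = 325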